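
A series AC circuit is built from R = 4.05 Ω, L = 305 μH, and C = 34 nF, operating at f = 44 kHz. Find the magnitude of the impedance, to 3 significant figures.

22.4 Ω

ω = 2πf = 276500 rad/s
X_L = ωL = 84.3 Ω
X_C = 1/(ωC) = 106 Ω
Net reactance X = X_L − X_C = -22.1 Ω
Z = 4.05 − j22.1 Ω
|Z| = √(4.05² + 22.1²) = 22.4 Ω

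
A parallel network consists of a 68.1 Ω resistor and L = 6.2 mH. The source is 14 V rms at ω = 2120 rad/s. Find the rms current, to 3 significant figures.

X_L = ωL = 13.1 Ω
Parallel: admittances add. Y = 1/R + 1/(jωL)
Y = (0.0147 − j0.0761) S
|Y| = 0.0775 S → |Z| = 1/|Y| = 12.9 Ω, ∠Z = −∠Y = 79.1°
I = V/|Z| = 14/12.9 = 1.08 A

1.08 A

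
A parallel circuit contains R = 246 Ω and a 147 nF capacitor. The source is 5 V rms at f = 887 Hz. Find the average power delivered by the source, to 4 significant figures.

ω = 2πf = 5573 rad/s
X_C = 1/(ωC) = 1221 Ω
Parallel: admittances add. Y = 1/R + jωC
Y = (0.004065 + j0.0008193) S
|Y| = 0.004147 S → |Z| = 1/|Y| = 241.2 Ω, ∠Z = −∠Y = -11.39°
I = V/|Z| = 20.73 mA
P = VI cos φ = 5 × 0.02073 × cos(-11.39°) = 101.6 mW

101.6 mW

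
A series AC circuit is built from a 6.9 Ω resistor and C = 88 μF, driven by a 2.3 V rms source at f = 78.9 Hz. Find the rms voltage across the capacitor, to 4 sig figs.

2.202 V

ω = 2πf = 495.7 rad/s
X_C = 1/(ωC) = 22.92 Ω
Z = 6.900 − j22.92 Ω
|Z| = √(6.900² + 22.92²) = 23.94 Ω
I = V/|Z| = 96.08 mA
V_C = I·|Z_C| = 0.09608 × 22.92 = 2.202 V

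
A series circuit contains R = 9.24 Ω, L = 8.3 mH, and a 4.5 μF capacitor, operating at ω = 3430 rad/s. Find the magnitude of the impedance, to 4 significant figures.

37.48 Ω

X_L = ωL = 28.47 Ω
X_C = 1/(ωC) = 64.79 Ω
Net reactance X = X_L − X_C = -36.32 Ω
Z = 9.240 − j36.32 Ω
|Z| = √(9.240² + 36.32²) = 37.48 Ω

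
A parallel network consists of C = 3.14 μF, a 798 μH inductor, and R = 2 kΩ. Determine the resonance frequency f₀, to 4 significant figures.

3.179 kHz

ω₀ = 1/√(LC) = 1/√(0.000798 × 3.14e-06) = 19980 rad/s
f₀ = ω₀/(2π) = 3.179 kHz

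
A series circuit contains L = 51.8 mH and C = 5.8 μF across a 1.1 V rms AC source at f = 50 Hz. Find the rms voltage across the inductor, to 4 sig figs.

ω = 2πf = 314.2 rad/s
X_L = ωL = 16.27 Ω
X_C = 1/(ωC) = 548.8 Ω
Net reactance X = X_L − X_C = -532.5 Ω
Z = − j532.5 Ω
|Z| = √(0² + 532.5²) = 532.5 Ω
I = V/|Z| = 2.066 mA
V_L = I·|Z_L| = 0.002066 × 16.27 = 0.03361 V

0.03361 V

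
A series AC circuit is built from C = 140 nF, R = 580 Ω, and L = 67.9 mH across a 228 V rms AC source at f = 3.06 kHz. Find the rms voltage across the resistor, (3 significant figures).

120 V

ω = 2πf = 19230 rad/s
X_L = ωL = 1310 Ω
X_C = 1/(ωC) = 372 Ω
Net reactance X = X_L − X_C = 934 Ω
Z = 580 + j934 Ω
|Z| = √(580² + 934²) = 1100 Ω
I = V/|Z| = 207 mA
V_R = I·|Z_R| = 0.207 × 580 = 120 V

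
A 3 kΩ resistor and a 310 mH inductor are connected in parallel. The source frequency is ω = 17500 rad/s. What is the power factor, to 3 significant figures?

X_L = ωL = 5420 Ω
Parallel: admittances add. Y = 1/R + 1/(jωL)
Y = (0.000333 − j0.000184) S
|Y| = 0.000381 S → |Z| = 1/|Y| = 2630 Ω, ∠Z = −∠Y = 28.9°
cos φ = cos(28.9°) = 0.875

0.875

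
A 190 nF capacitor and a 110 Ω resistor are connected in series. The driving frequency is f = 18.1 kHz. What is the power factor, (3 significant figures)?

0.922

ω = 2πf = 113700 rad/s
X_C = 1/(ωC) = 46.3 Ω
Z = 110 − j46.3 Ω
|Z| = √(110² + 46.3²) = 119 Ω
∠Z = arctan(-46.3/110) = -22.8°
cos φ = cos(-22.8°) = 0.922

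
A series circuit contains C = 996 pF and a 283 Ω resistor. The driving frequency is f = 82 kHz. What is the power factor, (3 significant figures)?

ω = 2πf = 515200 rad/s
X_C = 1/(ωC) = 1950 Ω
Z = 283 − j1950 Ω
|Z| = √(283² + 1950²) = 1970 Ω
∠Z = arctan(-1950/283) = -81.7°
cos φ = cos(-81.7°) = 0.144

0.144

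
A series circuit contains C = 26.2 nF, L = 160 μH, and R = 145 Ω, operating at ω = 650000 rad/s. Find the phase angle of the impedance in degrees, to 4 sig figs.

17.34°

X_L = ωL = 104.0 Ω
X_C = 1/(ωC) = 58.72 Ω
Net reactance X = X_L − X_C = 45.28 Ω
Z = 145.0 + j45.28 Ω
|Z| = √(145.0² + 45.28²) = 151.9 Ω
∠Z = arctan(45.28/145.0) = 17.34°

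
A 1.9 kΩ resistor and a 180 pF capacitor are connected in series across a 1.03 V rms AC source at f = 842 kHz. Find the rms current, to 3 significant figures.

474 μA

ω = 2πf = 5.29e+06 rad/s
X_C = 1/(ωC) = 1050 Ω
Z = 1900 − j1050 Ω
|Z| = √(1900² + 1050²) = 2170 Ω
I = V/|Z| = 1.03/2170 = 474 μA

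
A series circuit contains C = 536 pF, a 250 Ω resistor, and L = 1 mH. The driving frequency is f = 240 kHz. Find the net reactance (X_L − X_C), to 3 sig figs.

ω = 2πf = 1.508e+06 rad/s
X_L = ωL = 1510 Ω
X_C = 1/(ωC) = 1240 Ω
X = 1510 − 1240 = 271 Ω

271 Ω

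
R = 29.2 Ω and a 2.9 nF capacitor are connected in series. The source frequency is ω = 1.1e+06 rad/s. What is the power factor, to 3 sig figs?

X_C = 1/(ωC) = 313 Ω
Z = 29.2 − j313 Ω
|Z| = √(29.2² + 313²) = 315 Ω
∠Z = arctan(-313/29.2) = -84.7°
cos φ = cos(-84.7°) = 0.0927

0.0927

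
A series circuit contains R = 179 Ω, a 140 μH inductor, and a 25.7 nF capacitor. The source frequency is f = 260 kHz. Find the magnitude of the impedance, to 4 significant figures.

272.1 Ω

ω = 2πf = 1.634e+06 rad/s
X_L = ωL = 228.7 Ω
X_C = 1/(ωC) = 23.82 Ω
Net reactance X = X_L − X_C = 204.9 Ω
Z = 179.0 + j204.9 Ω
|Z| = √(179.0² + 204.9²) = 272.1 Ω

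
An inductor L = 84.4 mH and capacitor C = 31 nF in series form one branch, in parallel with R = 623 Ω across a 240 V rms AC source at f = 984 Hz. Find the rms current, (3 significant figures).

389 mA

ω = 2πf = 6183 rad/s
X_L = ωL = 522 Ω
X_C = 1/(ωC) = 5220 Ω
Branch 1: Z₁ = R = 623 Ω
Branch 2 (series LC): Z₂ = j(X_L − X_C) = −j4700 Ω
Parallel: Z = Z₁Z₂/(Z₁+Z₂), |Z| = 618 Ω, ∠Z = -7.56°
I = V/|Z| = 240/618 = 389 mA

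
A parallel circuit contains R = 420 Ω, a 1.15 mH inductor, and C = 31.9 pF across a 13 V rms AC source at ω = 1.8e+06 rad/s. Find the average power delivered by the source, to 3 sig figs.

402 mW

X_L = ωL = 2070 Ω
X_C = 1/(ωC) = 17400 Ω
Parallel: admittances add. Y = 1/R + 1/(jωL) + jωC
Y = (0.00238 − j0.000426) S
|Y| = 0.00242 S → |Z| = 1/|Y| = 413 Ω, ∠Z = −∠Y = 10.1°
I = V/|Z| = 31.4 mA
P = VI cos φ = 13 × 0.0314 × cos(10.1°) = 402 mW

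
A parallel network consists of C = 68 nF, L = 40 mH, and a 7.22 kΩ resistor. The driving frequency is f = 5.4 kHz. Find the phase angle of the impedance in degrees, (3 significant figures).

-85.0°

ω = 2πf = 33930 rad/s
X_L = ωL = 1360 Ω
X_C = 1/(ωC) = 433 Ω
Parallel: admittances add. Y = 1/R + 1/(jωL) + jωC
Y = (0.000139 + j0.00157) S
|Y| = 0.00158 S → |Z| = 1/|Y| = 634 Ω, ∠Z = −∠Y = -85.0°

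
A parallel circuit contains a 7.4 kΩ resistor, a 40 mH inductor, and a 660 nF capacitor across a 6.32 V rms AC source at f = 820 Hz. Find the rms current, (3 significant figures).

ω = 2πf = 5152 rad/s
X_L = ωL = 206 Ω
X_C = 1/(ωC) = 294 Ω
Parallel: admittances add. Y = 1/R + 1/(jωL) + jωC
Y = (0.000135 − j0.00145) S
|Y| = 0.00146 S → |Z| = 1/|Y| = 686 Ω, ∠Z = −∠Y = 84.7°
I = V/|Z| = 6.32/686 = 9.22 mA

9.22 mA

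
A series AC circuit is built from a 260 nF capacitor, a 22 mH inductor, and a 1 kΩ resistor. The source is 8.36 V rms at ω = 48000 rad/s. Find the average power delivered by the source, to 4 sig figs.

X_L = ωL = 1056 Ω
X_C = 1/(ωC) = 80.13 Ω
Net reactance X = X_L − X_C = 975.9 Ω
Z = 1000 + j975.9 Ω
|Z| = √(1000² + 975.9²) = 1397 Ω
∠Z = arctan(975.9/1000) = 44.30°
I = V/|Z| = 5.983 mA
P = VI cos φ = 8.36 × 0.005983 × cos(44.30°) = 35.80 mW

35.80 mW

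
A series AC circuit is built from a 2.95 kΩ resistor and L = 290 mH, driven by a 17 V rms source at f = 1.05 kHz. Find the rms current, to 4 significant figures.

ω = 2πf = 6597 rad/s
X_L = ωL = 1913 Ω
Z = 2950 + j1913 Ω
|Z| = √(2950² + 1913²) = 3516 Ω
I = V/|Z| = 17/3516 = 4.835 mA

4.835 mA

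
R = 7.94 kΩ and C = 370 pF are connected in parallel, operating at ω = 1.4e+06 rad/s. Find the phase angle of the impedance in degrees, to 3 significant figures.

-76.3°

X_C = 1/(ωC) = 1930 Ω
Parallel: admittances add. Y = 1/R + jωC
Y = (0.000126 + j0.000518) S
|Y| = 0.000533 S → |Z| = 1/|Y| = 1880 Ω, ∠Z = −∠Y = -76.3°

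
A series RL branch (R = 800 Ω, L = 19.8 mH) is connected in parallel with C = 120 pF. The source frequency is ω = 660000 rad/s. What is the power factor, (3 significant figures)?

0.844

X_L = ωL = 13100 Ω
X_C = 1/(ωC) = 12600 Ω
Branch 1 (R+jX_L): Z₁ = 800 + j13100 Ω, |Z₁| = 13100 Ω
Branch 2 (−jX_C): Z₂ = −j12600 Ω
Parallel: Z = Z₁Z₂/(Z₁+Z₂), |Z| = 181000 Ω, ∠Z = -32.4°
cos φ = cos(-32.4°) = 0.844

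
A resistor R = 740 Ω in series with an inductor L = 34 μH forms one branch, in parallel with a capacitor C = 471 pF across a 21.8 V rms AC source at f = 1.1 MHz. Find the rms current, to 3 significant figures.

68.0 mA

ω = 2πf = 6.912e+06 rad/s
X_L = ωL = 235 Ω
X_C = 1/(ωC) = 307 Ω
Branch 1 (R+jX_L): Z₁ = 740 + j235 Ω, |Z₁| = 776 Ω
Branch 2 (−jX_C): Z₂ = −j307 Ω
Parallel: Z = Z₁Z₂/(Z₁+Z₂), |Z| = 321 Ω, ∠Z = -66.8°
I = V/|Z| = 21.8/321 = 68.0 mA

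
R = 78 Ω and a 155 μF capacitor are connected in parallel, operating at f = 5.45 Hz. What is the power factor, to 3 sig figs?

ω = 2πf = 34.24 rad/s
X_C = 1/(ωC) = 188 Ω
Parallel: admittances add. Y = 1/R + jωC
Y = (0.0128 + j0.00531) S
|Y| = 0.0139 S → |Z| = 1/|Y| = 72.1 Ω, ∠Z = −∠Y = -22.5°
cos φ = cos(-22.5°) = 0.924

0.924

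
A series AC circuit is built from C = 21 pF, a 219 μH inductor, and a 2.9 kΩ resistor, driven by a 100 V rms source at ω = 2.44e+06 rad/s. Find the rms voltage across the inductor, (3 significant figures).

X_L = ωL = 534 Ω
X_C = 1/(ωC) = 19500 Ω
Net reactance X = X_L − X_C = -19000 Ω
Z = 2900 − j19000 Ω
|Z| = √(2900² + 19000²) = 19200 Ω
I = V/|Z| = 5.21 mA
V_L = I·|Z_L| = 0.00521 × 534 = 2.78 V

2.78 V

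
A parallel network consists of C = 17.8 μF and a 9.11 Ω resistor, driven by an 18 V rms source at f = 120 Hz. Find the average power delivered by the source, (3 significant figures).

ω = 2πf = 754.0 rad/s
X_C = 1/(ωC) = 74.5 Ω
Parallel: admittances add. Y = 1/R + jωC
Y = (0.110 + j0.0134) S
|Y| = 0.111 S → |Z| = 1/|Y| = 9.04 Ω, ∠Z = −∠Y = -6.97°
I = V/|Z| = 1.99 A
P = VI cos φ = 18 × 1.99 × cos(-6.97°) = 35.6 W

35.6 W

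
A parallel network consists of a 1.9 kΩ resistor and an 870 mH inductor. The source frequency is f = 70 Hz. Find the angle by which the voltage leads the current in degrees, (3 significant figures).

78.6°

ω = 2πf = 439.8 rad/s
X_L = ωL = 383 Ω
Parallel: admittances add. Y = 1/R + 1/(jωL)
Y = (0.000526 − j0.00261) S
|Y| = 0.00267 S → |Z| = 1/|Y| = 375 Ω, ∠Z = −∠Y = 78.6°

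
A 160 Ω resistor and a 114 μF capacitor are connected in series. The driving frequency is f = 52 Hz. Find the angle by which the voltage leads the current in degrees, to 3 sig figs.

-9.53°

ω = 2πf = 326.7 rad/s
X_C = 1/(ωC) = 26.8 Ω
Z = 160 − j26.8 Ω
|Z| = √(160² + 26.8²) = 162 Ω
∠Z = arctan(-26.8/160) = -9.53°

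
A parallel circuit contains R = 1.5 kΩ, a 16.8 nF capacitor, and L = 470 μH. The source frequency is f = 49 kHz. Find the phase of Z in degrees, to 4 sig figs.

ω = 2πf = 307900 rad/s
X_L = ωL = 144.7 Ω
X_C = 1/(ωC) = 193.3 Ω
Parallel: admittances add. Y = 1/R + 1/(jωL) + jωC
Y = (0.0006667 − j0.001738) S
|Y| = 0.001862 S → |Z| = 1/|Y| = 537.1 Ω, ∠Z = −∠Y = 69.02°

69.02°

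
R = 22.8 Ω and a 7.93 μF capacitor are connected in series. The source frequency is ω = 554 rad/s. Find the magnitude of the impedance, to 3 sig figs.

229 Ω

X_C = 1/(ωC) = 228 Ω
Z = 22.8 − j228 Ω
|Z| = √(22.8² + 228²) = 229 Ω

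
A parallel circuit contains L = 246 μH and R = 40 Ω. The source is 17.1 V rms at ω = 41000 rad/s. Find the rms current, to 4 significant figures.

1.748 A

X_L = ωL = 10.09 Ω
Parallel: admittances add. Y = 1/R + 1/(jωL)
Y = (0.02500 − j0.09915) S
|Y| = 0.1023 S → |Z| = 1/|Y| = 9.780 Ω, ∠Z = −∠Y = 75.85°
I = V/|Z| = 17.1/9.780 = 1.748 A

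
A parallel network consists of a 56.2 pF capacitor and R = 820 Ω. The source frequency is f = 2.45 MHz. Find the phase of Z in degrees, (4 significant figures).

-35.35°

ω = 2πf = 1.539e+07 rad/s
X_C = 1/(ωC) = 1156 Ω
Parallel: admittances add. Y = 1/R + jωC
Y = (0.001220 + j0.0008651) S
|Y| = 0.001495 S → |Z| = 1/|Y| = 668.8 Ω, ∠Z = −∠Y = -35.35°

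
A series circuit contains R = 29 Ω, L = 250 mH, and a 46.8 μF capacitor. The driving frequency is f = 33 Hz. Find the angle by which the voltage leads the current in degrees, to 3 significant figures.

-60.5°

ω = 2πf = 207.3 rad/s
X_L = ωL = 51.8 Ω
X_C = 1/(ωC) = 103 Ω
Net reactance X = X_L − X_C = -51.2 Ω
Z = 29.0 − j51.2 Ω
|Z| = √(29.0² + 51.2²) = 58.9 Ω
∠Z = arctan(-51.2/29.0) = -60.5°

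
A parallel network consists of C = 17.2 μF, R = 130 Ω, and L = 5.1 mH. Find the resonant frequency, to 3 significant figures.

ω₀ = 1/√(LC) = 1/√(0.0051 × 1.72e-05) = 3376 rad/s
f₀ = ω₀/(2π) = 537 Hz

537 Hz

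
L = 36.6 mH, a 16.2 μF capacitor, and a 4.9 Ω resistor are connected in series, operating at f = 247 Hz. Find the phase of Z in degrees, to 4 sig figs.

ω = 2πf = 1552 rad/s
X_L = ωL = 56.80 Ω
X_C = 1/(ωC) = 39.77 Ω
Net reactance X = X_L − X_C = 17.03 Ω
Z = 4.900 + j17.03 Ω
|Z| = √(4.900² + 17.03²) = 17.72 Ω
∠Z = arctan(17.03/4.900) = 73.94°

73.94°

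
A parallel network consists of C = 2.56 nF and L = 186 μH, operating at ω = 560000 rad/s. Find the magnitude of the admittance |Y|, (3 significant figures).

8.17 mS

X_L = ωL = 104 Ω
X_C = 1/(ωC) = 698 Ω
Parallel: admittances add. Y = 1/(jωL) + jωC
Y = (0 − j0.00817) S
|Y| = 0.00817 S → |Z| = 1/|Y| = 122 Ω, ∠Z = −∠Y = 90.0°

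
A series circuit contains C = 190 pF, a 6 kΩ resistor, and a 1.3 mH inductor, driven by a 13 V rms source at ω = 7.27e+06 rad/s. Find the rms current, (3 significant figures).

X_L = ωL = 9450 Ω
X_C = 1/(ωC) = 724 Ω
Net reactance X = X_L − X_C = 8730 Ω
Z = 6000 + j8730 Ω
|Z| = √(6000² + 8730²) = 10600 Ω
I = V/|Z| = 13/10600 = 1.23 mA

1.23 mA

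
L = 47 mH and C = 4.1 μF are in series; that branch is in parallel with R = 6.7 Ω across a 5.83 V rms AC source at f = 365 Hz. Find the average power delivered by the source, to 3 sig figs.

ω = 2πf = 2293 rad/s
X_L = ωL = 108 Ω
X_C = 1/(ωC) = 106 Ω
Branch 1: Z₁ = R = 6.70 Ω
Branch 2 (series LC): Z₂ = j(X_L − X_C) = j1.44 Ω
Parallel: Z = Z₁Z₂/(Z₁+Z₂), |Z| = 1.40 Ω, ∠Z = 77.9°
I = V/|Z| = 4.15 A
P = VI cos φ = 5.83 × 4.15 × cos(77.9°) = 5.07 W

5.07 W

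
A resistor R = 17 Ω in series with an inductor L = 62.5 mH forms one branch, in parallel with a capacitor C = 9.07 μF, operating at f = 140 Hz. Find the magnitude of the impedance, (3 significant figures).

99.6 Ω

ω = 2πf = 879.6 rad/s
X_L = ωL = 55.0 Ω
X_C = 1/(ωC) = 125 Ω
Branch 1 (R+jX_L): Z₁ = 17.0 + j55.0 Ω, |Z₁| = 57.5 Ω
Branch 2 (−jX_C): Z₂ = −j125 Ω
Parallel: Z = Z₁Z₂/(Z₁+Z₂), |Z| = 99.6 Ω, ∠Z = 59.2°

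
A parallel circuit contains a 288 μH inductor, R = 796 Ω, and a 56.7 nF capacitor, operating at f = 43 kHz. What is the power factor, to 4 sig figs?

0.4537

ω = 2πf = 270200 rad/s
X_L = ωL = 77.81 Ω
X_C = 1/(ωC) = 65.28 Ω
Parallel: admittances add. Y = 1/R + 1/(jωL) + jωC
Y = (0.001256 + j0.002467) S
|Y| = 0.002769 S → |Z| = 1/|Y| = 361.2 Ω, ∠Z = −∠Y = -63.02°
cos φ = cos(-63.02°) = 0.4537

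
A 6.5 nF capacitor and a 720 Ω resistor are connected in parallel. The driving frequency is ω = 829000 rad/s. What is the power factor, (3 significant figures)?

X_C = 1/(ωC) = 186 Ω
Parallel: admittances add. Y = 1/R + jωC
Y = (0.00139 + j0.00539) S
|Y| = 0.00556 S → |Z| = 1/|Y| = 180 Ω, ∠Z = −∠Y = -75.5°
cos φ = cos(-75.5°) = 0.250

0.250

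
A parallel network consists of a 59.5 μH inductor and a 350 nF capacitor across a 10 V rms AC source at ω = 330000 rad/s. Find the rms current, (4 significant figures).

X_L = ωL = 19.64 Ω
X_C = 1/(ωC) = 8.658 Ω
Parallel: admittances add. Y = 1/(jωL) + jωC
Y = (0 + j0.06457) S
|Y| = 0.06457 S → |Z| = 1/|Y| = 15.49 Ω, ∠Z = −∠Y = -90.00°
I = V/|Z| = 10/15.49 = 645.7 mA

645.7 mA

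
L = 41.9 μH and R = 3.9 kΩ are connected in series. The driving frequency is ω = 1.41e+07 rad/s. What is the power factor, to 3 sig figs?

0.989

X_L = ωL = 591 Ω
Z = 3900 + j591 Ω
|Z| = √(3900² + 591²) = 3940 Ω
∠Z = arctan(591/3900) = 8.61°
cos φ = cos(8.61°) = 0.989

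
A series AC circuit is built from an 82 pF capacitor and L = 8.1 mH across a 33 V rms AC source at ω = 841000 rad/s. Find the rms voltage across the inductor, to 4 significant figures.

X_L = ωL = 6812 Ω
X_C = 1/(ωC) = 14500 Ω
Net reactance X = X_L − X_C = -7689 Ω
Z = − j7689 Ω
|Z| = √(0² + 7689²) = 7689 Ω
I = V/|Z| = 4.292 mA
V_L = I·|Z_L| = 0.004292 × 6812 = 29.24 V

29.24 V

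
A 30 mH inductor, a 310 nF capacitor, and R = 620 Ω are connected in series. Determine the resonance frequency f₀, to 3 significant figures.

ω₀ = 1/√(LC) = 1/√(0.03 × 3.1e-07) = 10370 rad/s
f₀ = ω₀/(2π) = 1.65 kHz

1.65 kHz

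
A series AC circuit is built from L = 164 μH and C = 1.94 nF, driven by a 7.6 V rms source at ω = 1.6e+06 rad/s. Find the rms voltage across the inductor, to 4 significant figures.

33.37 V

X_L = ωL = 262.4 Ω
X_C = 1/(ωC) = 322.2 Ω
Net reactance X = X_L − X_C = -59.76 Ω
Z = − j59.76 Ω
|Z| = √(0² + 59.76²) = 59.76 Ω
I = V/|Z| = 127.2 mA
V_L = I·|Z_L| = 0.1272 × 262.4 = 33.37 V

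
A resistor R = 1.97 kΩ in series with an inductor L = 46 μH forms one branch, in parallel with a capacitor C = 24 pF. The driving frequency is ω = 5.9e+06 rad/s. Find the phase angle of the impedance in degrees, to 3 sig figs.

-8.33°

X_L = ωL = 271 Ω
X_C = 1/(ωC) = 7060 Ω
Branch 1 (R+jX_L): Z₁ = 1970 + j271 Ω, |Z₁| = 1990 Ω
Branch 2 (−jX_C): Z₂ = −j7060 Ω
Parallel: Z = Z₁Z₂/(Z₁+Z₂), |Z| = 1990 Ω, ∠Z = -8.33°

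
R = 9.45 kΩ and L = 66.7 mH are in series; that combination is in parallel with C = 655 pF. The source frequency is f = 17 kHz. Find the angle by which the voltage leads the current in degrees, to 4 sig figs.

-15.80°

ω = 2πf = 106800 rad/s
X_L = ωL = 7125 Ω
X_C = 1/(ωC) = 14290 Ω
Branch 1 (R+jX_L): Z₁ = 9450 + j7125 Ω, |Z₁| = 11830 Ω
Branch 2 (−jX_C): Z₂ = −j14290 Ω
Parallel: Z = Z₁Z₂/(Z₁+Z₂), |Z| = 14260 Ω, ∠Z = -15.80°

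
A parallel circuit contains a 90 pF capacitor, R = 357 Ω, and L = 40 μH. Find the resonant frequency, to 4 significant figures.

2.653 MHz

ω₀ = 1/√(LC) = 1/√(4e-05 × 9e-11) = 1.667e+07 rad/s
f₀ = ω₀/(2π) = 2.653 MHz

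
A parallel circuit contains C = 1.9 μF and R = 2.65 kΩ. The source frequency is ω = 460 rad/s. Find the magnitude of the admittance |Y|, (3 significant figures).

952 μS

X_C = 1/(ωC) = 1140 Ω
Parallel: admittances add. Y = 1/R + jωC
Y = (0.000377 + j0.000874) S
|Y| = 0.000952 S → |Z| = 1/|Y| = 1050 Ω, ∠Z = −∠Y = -66.6°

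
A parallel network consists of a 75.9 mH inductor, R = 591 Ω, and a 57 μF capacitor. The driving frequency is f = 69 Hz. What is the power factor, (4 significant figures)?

0.2856

ω = 2πf = 433.5 rad/s
X_L = ωL = 32.91 Ω
X_C = 1/(ωC) = 40.47 Ω
Parallel: admittances add. Y = 1/R + 1/(jωL) + jωC
Y = (0.001692 − j0.005678) S
|Y| = 0.005925 S → |Z| = 1/|Y| = 168.8 Ω, ∠Z = −∠Y = 73.41°
cos φ = cos(73.41°) = 0.2856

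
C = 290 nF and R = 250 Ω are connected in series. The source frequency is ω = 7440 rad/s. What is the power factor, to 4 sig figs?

X_C = 1/(ωC) = 463.5 Ω
Z = 250.0 − j463.5 Ω
|Z| = √(250.0² + 463.5²) = 526.6 Ω
∠Z = arctan(-463.5/250.0) = -61.66°
cos φ = cos(-61.66°) = 0.4747

0.4747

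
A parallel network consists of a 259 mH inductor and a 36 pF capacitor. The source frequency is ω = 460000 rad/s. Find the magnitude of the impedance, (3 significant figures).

122000 Ω

X_L = ωL = 119000 Ω
X_C = 1/(ωC) = 60400 Ω
Parallel: admittances add. Y = 1/(jωL) + jωC
Y = (0 + j8.17e-06) S
|Y| = 8.17e-06 S → |Z| = 1/|Y| = 122000 Ω, ∠Z = −∠Y = -90.0°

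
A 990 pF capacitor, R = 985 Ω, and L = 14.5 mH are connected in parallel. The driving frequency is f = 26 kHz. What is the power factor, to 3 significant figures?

ω = 2πf = 163400 rad/s
X_L = ωL = 2370 Ω
X_C = 1/(ωC) = 6180 Ω
Parallel: admittances add. Y = 1/R + 1/(jωL) + jωC
Y = (0.00102 − j0.000260) S
|Y| = 0.00105 S → |Z| = 1/|Y| = 954 Ω, ∠Z = −∠Y = 14.4°
cos φ = cos(14.4°) = 0.969

0.969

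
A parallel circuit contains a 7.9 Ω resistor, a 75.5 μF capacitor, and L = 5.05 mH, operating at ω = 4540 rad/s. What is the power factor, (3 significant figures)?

0.390

X_L = ωL = 22.9 Ω
X_C = 1/(ωC) = 2.92 Ω
Parallel: admittances add. Y = 1/R + 1/(jωL) + jωC
Y = (0.127 + j0.299) S
|Y| = 0.325 S → |Z| = 1/|Y| = 3.08 Ω, ∠Z = −∠Y = -67.1°
cos φ = cos(-67.1°) = 0.390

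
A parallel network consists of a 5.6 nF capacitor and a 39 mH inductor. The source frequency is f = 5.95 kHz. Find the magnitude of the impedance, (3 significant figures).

ω = 2πf = 37380 rad/s
X_L = ωL = 1460 Ω
X_C = 1/(ωC) = 4780 Ω
Parallel: admittances add. Y = 1/(jωL) + jωC
Y = (0 − j0.000477) S
|Y| = 0.000477 S → |Z| = 1/|Y| = 2100 Ω, ∠Z = −∠Y = 90.0°

2100 Ω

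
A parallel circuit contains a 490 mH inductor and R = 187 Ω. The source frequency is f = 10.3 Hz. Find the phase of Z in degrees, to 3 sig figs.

ω = 2πf = 64.72 rad/s
X_L = ωL = 31.7 Ω
Parallel: admittances add. Y = 1/R + 1/(jωL)
Y = (0.00535 − j0.0315) S
|Y| = 0.0320 S → |Z| = 1/|Y| = 31.3 Ω, ∠Z = −∠Y = 80.4°

80.4°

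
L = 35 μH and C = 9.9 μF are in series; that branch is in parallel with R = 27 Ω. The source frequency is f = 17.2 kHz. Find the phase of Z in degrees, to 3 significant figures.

ω = 2πf = 108100 rad/s
X_L = ωL = 3.78 Ω
X_C = 1/(ωC) = 0.935 Ω
Branch 1: Z₁ = R = 27.0 Ω
Branch 2 (series LC): Z₂ = j(X_L − X_C) = j2.85 Ω
Parallel: Z = Z₁Z₂/(Z₁+Z₂), |Z| = 2.83 Ω, ∠Z = 84.0°

84.0°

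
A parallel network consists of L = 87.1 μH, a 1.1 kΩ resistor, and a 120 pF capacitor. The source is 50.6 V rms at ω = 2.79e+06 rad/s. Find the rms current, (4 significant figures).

X_L = ωL = 243.0 Ω
X_C = 1/(ωC) = 2987 Ω
Parallel: admittances add. Y = 1/R + 1/(jωL) + jωC
Y = (0.0009091 − j0.003780) S
|Y| = 0.003888 S → |Z| = 1/|Y| = 257.2 Ω, ∠Z = −∠Y = 76.48°
I = V/|Z| = 50.6/257.2 = 196.7 mA

196.7 mA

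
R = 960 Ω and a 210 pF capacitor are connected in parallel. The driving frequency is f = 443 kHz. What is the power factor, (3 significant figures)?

ω = 2πf = 2.783e+06 rad/s
X_C = 1/(ωC) = 1710 Ω
Parallel: admittances add. Y = 1/R + jωC
Y = (0.00104 + j0.000585) S
|Y| = 0.00119 S → |Z| = 1/|Y| = 837 Ω, ∠Z = −∠Y = -29.3°
cos φ = cos(-29.3°) = 0.872

0.872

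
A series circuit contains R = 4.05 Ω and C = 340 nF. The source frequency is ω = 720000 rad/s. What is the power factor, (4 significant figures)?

0.7041

X_C = 1/(ωC) = 4.085 Ω
Z = 4.050 − j4.085 Ω
|Z| = √(4.050² + 4.085²) = 5.752 Ω
∠Z = arctan(-4.085/4.050) = -45.25°
cos φ = cos(-45.25°) = 0.7041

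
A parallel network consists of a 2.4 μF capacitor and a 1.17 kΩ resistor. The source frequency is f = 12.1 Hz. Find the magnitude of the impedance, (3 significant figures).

1140 Ω

ω = 2πf = 76.03 rad/s
X_C = 1/(ωC) = 5480 Ω
Parallel: admittances add. Y = 1/R + jωC
Y = (0.000855 + j0.000182) S
|Y| = 0.000874 S → |Z| = 1/|Y| = 1140 Ω, ∠Z = −∠Y = -12.1°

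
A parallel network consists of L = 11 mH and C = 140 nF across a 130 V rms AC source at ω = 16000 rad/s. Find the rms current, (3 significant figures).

X_L = ωL = 176 Ω
X_C = 1/(ωC) = 446 Ω
Parallel: admittances add. Y = 1/(jωL) + jωC
Y = (0 − j0.00344) S
|Y| = 0.00344 S → |Z| = 1/|Y| = 291 Ω, ∠Z = −∠Y = 90.0°
I = V/|Z| = 130/291 = 447 mA

447 mA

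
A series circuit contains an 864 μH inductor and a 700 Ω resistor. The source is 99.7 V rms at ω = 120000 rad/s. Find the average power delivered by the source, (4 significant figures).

13.90 W

X_L = ωL = 103.7 Ω
Z = 700.0 + j103.7 Ω
|Z| = √(700.0² + 103.7²) = 707.6 Ω
∠Z = arctan(103.7/700.0) = 8.425°
I = V/|Z| = 140.9 mA
P = VI cos φ = 99.7 × 0.1409 × cos(8.425°) = 13.90 W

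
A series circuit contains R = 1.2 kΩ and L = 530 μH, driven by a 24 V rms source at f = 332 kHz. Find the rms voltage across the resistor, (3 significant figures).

ω = 2πf = 2.086e+06 rad/s
X_L = ωL = 1110 Ω
Z = 1200 + j1110 Ω
|Z| = √(1200² + 1110²) = 1630 Ω
I = V/|Z| = 14.7 mA
V_R = I·|Z_R| = 0.0147 × 1200 = 17.7 V

17.7 V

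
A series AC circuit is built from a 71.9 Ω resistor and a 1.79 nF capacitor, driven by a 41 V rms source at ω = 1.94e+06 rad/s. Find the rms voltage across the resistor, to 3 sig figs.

9.93 V

X_C = 1/(ωC) = 288 Ω
Z = 71.9 − j288 Ω
|Z| = √(71.9² + 288²) = 297 Ω
I = V/|Z| = 138 mA
V_R = I·|Z_R| = 0.138 × 71.9 = 9.93 V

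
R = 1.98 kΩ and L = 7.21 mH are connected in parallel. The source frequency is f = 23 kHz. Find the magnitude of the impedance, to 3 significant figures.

922 Ω

ω = 2πf = 144500 rad/s
X_L = ωL = 1040 Ω
Parallel: admittances add. Y = 1/R + 1/(jωL)
Y = (0.000505 − j0.000960) S
|Y| = 0.00108 S → |Z| = 1/|Y| = 922 Ω, ∠Z = −∠Y = 62.2°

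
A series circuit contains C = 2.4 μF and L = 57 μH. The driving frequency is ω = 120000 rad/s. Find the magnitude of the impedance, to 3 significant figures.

X_L = ωL = 6.84 Ω
X_C = 1/(ωC) = 3.47 Ω
Net reactance X = X_L − X_C = 3.37 Ω
Z = j3.37 Ω
|Z| = √(0² + 3.37²) = 3.37 Ω

3.37 Ω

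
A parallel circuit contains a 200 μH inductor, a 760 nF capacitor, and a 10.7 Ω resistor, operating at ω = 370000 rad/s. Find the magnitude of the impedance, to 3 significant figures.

3.53 Ω

X_L = ωL = 74.0 Ω
X_C = 1/(ωC) = 3.56 Ω
Parallel: admittances add. Y = 1/R + 1/(jωL) + jωC
Y = (0.0935 + j0.268) S
|Y| = 0.284 S → |Z| = 1/|Y| = 3.53 Ω, ∠Z = −∠Y = -70.8°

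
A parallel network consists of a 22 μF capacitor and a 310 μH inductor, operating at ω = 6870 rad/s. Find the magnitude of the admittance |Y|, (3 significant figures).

X_L = ωL = 2.13 Ω
X_C = 1/(ωC) = 6.62 Ω
Parallel: admittances add. Y = 1/(jωL) + jωC
Y = (0 − j0.318) S
|Y| = 0.318 S → |Z| = 1/|Y| = 3.14 Ω, ∠Z = −∠Y = 90.0°

318 mS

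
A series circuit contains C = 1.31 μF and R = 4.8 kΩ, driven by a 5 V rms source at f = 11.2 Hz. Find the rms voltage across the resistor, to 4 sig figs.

2.023 V

ω = 2πf = 70.37 rad/s
X_C = 1/(ωC) = 10850 Ω
Z = 4800 − j10850 Ω
|Z| = √(4800² + 10850²) = 11860 Ω
I = V/|Z| = 421.5 μA
V_R = I·|Z_R| = 0.0004215 × 4800 = 2.023 V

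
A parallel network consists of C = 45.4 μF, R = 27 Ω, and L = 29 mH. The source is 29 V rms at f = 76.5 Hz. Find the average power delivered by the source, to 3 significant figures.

ω = 2πf = 480.7 rad/s
X_L = ωL = 13.9 Ω
X_C = 1/(ωC) = 45.8 Ω
Parallel: admittances add. Y = 1/R + 1/(jωL) + jωC
Y = (0.0370 − j0.0499) S
|Y| = 0.0622 S → |Z| = 1/|Y| = 16.1 Ω, ∠Z = −∠Y = 53.4°
I = V/|Z| = 1.80 A
P = VI cos φ = 29 × 1.80 × cos(53.4°) = 31.1 W

31.1 W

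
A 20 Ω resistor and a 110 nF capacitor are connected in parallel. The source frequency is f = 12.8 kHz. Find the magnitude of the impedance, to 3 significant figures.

ω = 2πf = 80420 rad/s
X_C = 1/(ωC) = 113 Ω
Parallel: admittances add. Y = 1/R + jωC
Y = (0.0500 + j0.00885) S
|Y| = 0.0508 S → |Z| = 1/|Y| = 19.7 Ω, ∠Z = −∠Y = -10.0°

19.7 Ω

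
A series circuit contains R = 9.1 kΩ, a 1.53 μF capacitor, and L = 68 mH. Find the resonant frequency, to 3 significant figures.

ω₀ = 1/√(LC) = 1/√(0.068 × 1.53e-06) = 3100 rad/s
f₀ = ω₀/(2π) = 493 Hz

493 Hz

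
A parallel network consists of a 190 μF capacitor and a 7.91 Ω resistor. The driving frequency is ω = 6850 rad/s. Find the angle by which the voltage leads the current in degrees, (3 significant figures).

X_C = 1/(ωC) = 0.768 Ω
Parallel: admittances add. Y = 1/R + jωC
Y = (0.126 + j1.30) S
|Y| = 1.31 S → |Z| = 1/|Y| = 0.765 Ω, ∠Z = −∠Y = -84.5°

-84.5°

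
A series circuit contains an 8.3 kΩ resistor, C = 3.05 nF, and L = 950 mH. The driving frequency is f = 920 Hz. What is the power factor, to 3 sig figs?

ω = 2πf = 5781 rad/s
X_L = ωL = 5490 Ω
X_C = 1/(ωC) = 56700 Ω
Net reactance X = X_L − X_C = -51200 Ω
Z = 8300 − j51200 Ω
|Z| = √(8300² + 51200²) = 51900 Ω
∠Z = arctan(-51200/8300) = -80.8°
cos φ = cos(-80.8°) = 0.160

0.160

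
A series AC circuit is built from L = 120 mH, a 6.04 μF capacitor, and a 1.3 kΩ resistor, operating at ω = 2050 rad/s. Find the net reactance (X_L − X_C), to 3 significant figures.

165 Ω

X_L = ωL = 246 Ω
X_C = 1/(ωC) = 80.8 Ω
X = 246 − 80.8 = 165 Ω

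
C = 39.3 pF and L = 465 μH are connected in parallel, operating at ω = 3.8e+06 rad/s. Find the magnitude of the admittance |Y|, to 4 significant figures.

X_L = ωL = 1767 Ω
X_C = 1/(ωC) = 6696 Ω
Parallel: admittances add. Y = 1/(jωL) + jωC
Y = (0 − j0.0004166) S
|Y| = 0.0004166 S → |Z| = 1/|Y| = 2400 Ω, ∠Z = −∠Y = 90.00°

416.6 μS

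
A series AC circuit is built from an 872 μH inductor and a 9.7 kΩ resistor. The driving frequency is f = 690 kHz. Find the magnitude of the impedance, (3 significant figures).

10400 Ω

ω = 2πf = 4.335e+06 rad/s
X_L = ωL = 3780 Ω
Z = 9700 + j3780 Ω
|Z| = √(9700² + 3780²) = 10400 Ω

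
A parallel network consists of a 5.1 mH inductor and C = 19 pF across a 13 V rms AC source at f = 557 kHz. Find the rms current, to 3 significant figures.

ω = 2πf = 3.5e+06 rad/s
X_L = ωL = 17800 Ω
X_C = 1/(ωC) = 15000 Ω
Parallel: admittances add. Y = 1/(jωL) + jωC
Y = (0 + j1.05e-05) S
|Y| = 1.05e-05 S → |Z| = 1/|Y| = 95500 Ω, ∠Z = −∠Y = -90.0°
I = V/|Z| = 13/95500 = 136 μA

136 μA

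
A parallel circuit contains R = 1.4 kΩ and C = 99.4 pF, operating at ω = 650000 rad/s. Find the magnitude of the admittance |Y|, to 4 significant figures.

X_C = 1/(ωC) = 15480 Ω
Parallel: admittances add. Y = 1/R + jωC
Y = (0.0007143 + j6.461e-05) S
|Y| = 0.0007172 S → |Z| = 1/|Y| = 1394 Ω, ∠Z = −∠Y = -5.169°

717.2 μS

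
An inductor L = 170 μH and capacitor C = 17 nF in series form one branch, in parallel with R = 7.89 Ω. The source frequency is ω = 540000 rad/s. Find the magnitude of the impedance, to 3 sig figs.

7.17 Ω

X_L = ωL = 91.8 Ω
X_C = 1/(ωC) = 109 Ω
Branch 1: Z₁ = R = 7.89 Ω
Branch 2 (series LC): Z₂ = j(X_L − X_C) = −j17.1 Ω
Parallel: Z = Z₁Z₂/(Z₁+Z₂), |Z| = 7.17 Ω, ∠Z = -24.7°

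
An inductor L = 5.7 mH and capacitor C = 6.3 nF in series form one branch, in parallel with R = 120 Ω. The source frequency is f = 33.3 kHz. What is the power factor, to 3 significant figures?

0.964

ω = 2πf = 209200 rad/s
X_L = ωL = 1190 Ω
X_C = 1/(ωC) = 759 Ω
Branch 1: Z₁ = R = 120 Ω
Branch 2 (series LC): Z₂ = j(X_L − X_C) = j434 Ω
Parallel: Z = Z₁Z₂/(Z₁+Z₂), |Z| = 116 Ω, ∠Z = 15.5°
cos φ = cos(15.5°) = 0.964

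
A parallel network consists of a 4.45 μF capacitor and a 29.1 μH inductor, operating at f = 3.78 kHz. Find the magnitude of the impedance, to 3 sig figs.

ω = 2πf = 23750 rad/s
X_L = ωL = 0.691 Ω
X_C = 1/(ωC) = 9.46 Ω
Parallel: admittances add. Y = 1/(jωL) + jωC
Y = (0 − j1.34) S
|Y| = 1.34 S → |Z| = 1/|Y| = 0.746 Ω, ∠Z = −∠Y = 90.0°

0.746 Ω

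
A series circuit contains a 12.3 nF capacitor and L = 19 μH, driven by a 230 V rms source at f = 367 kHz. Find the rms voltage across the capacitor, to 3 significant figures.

948 V

ω = 2πf = 2.306e+06 rad/s
X_L = ωL = 43.8 Ω
X_C = 1/(ωC) = 35.3 Ω
Net reactance X = X_L − X_C = 8.56 Ω
Z = j8.56 Ω
|Z| = √(0² + 8.56²) = 8.56 Ω
I = V/|Z| = 26.9 A
V_C = I·|Z_C| = 26.9 × 35.3 = 948 V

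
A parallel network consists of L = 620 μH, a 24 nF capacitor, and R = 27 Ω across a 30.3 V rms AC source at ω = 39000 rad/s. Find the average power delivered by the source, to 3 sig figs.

34.0 W

X_L = ωL = 24.2 Ω
X_C = 1/(ωC) = 1070 Ω
Parallel: admittances add. Y = 1/R + 1/(jωL) + jωC
Y = (0.0370 − j0.0404) S
|Y| = 0.0548 S → |Z| = 1/|Y| = 18.2 Ω, ∠Z = −∠Y = 47.5°
I = V/|Z| = 1.66 A
P = VI cos φ = 30.3 × 1.66 × cos(47.5°) = 34.0 W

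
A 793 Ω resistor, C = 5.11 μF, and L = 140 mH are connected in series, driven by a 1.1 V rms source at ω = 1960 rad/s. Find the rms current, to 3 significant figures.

X_L = ωL = 274 Ω
X_C = 1/(ωC) = 99.8 Ω
Net reactance X = X_L − X_C = 175 Ω
Z = 793 + j175 Ω
|Z| = √(793² + 175²) = 812 Ω
I = V/|Z| = 1.1/812 = 1.35 mA

1.35 mA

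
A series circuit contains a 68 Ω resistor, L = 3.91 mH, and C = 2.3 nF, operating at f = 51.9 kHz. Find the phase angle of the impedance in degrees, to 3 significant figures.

-40.6°

ω = 2πf = 326100 rad/s
X_L = ωL = 1280 Ω
X_C = 1/(ωC) = 1330 Ω
Net reactance X = X_L − X_C = -58.3 Ω
Z = 68.0 − j58.3 Ω
|Z| = √(68.0² + 58.3²) = 89.5 Ω
∠Z = arctan(-58.3/68.0) = -40.6°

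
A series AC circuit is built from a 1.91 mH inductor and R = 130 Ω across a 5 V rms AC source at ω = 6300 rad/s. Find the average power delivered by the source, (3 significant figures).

191 mW

X_L = ωL = 12.0 Ω
Z = 130 + j12.0 Ω
|Z| = √(130² + 12.0²) = 131 Ω
∠Z = arctan(12.0/130) = 5.29°
I = V/|Z| = 38.3 mA
P = VI cos φ = 5 × 0.0383 × cos(5.29°) = 191 mW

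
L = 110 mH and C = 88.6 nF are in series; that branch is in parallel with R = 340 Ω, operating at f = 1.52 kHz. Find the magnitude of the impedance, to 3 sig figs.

122 Ω

ω = 2πf = 9550 rad/s
X_L = ωL = 1050 Ω
X_C = 1/(ωC) = 1180 Ω
Branch 1: Z₁ = R = 340 Ω
Branch 2 (series LC): Z₂ = j(X_L − X_C) = −j131 Ω
Parallel: Z = Z₁Z₂/(Z₁+Z₂), |Z| = 122 Ω, ∠Z = -68.9°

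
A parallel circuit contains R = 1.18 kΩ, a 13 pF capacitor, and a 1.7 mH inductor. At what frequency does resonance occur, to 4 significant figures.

1.071 MHz

ω₀ = 1/√(LC) = 1/√(0.0017 × 1.3e-11) = 6.727e+06 rad/s
f₀ = ω₀/(2π) = 1.071 MHz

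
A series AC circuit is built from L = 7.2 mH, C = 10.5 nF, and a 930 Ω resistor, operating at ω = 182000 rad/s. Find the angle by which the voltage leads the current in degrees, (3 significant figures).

40.2°

X_L = ωL = 1310 Ω
X_C = 1/(ωC) = 523 Ω
Net reactance X = X_L − X_C = 787 Ω
Z = 930 + j787 Ω
|Z| = √(930² + 787²) = 1220 Ω
∠Z = arctan(787/930) = 40.2°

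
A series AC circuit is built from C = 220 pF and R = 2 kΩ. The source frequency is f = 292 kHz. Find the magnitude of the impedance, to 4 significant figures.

ω = 2πf = 1.835e+06 rad/s
X_C = 1/(ωC) = 2478 Ω
Z = 2000 − j2478 Ω
|Z| = √(2000² + 2478²) = 3184 Ω

3184 Ω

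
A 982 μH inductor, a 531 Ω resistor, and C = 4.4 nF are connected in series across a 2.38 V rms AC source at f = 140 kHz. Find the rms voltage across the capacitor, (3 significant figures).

ω = 2πf = 879600 rad/s
X_L = ωL = 864 Ω
X_C = 1/(ωC) = 258 Ω
Net reactance X = X_L − X_C = 605 Ω
Z = 531 + j605 Ω
|Z| = √(531² + 605²) = 805 Ω
I = V/|Z| = 2.96 mA
V_C = I·|Z_C| = 0.00296 × 258 = 0.764 V

0.764 V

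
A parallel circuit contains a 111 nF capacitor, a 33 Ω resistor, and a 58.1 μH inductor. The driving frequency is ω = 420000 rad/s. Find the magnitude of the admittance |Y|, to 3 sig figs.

30.8 mS

X_L = ωL = 24.4 Ω
X_C = 1/(ωC) = 21.5 Ω
Parallel: admittances add. Y = 1/R + 1/(jωL) + jωC
Y = (0.0303 + j0.00564) S
|Y| = 0.0308 S → |Z| = 1/|Y| = 32.4 Ω, ∠Z = −∠Y = -10.5°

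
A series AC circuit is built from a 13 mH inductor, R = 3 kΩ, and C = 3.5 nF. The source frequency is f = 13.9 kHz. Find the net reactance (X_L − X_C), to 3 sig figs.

ω = 2πf = 87340 rad/s
X_L = ωL = 1140 Ω
X_C = 1/(ωC) = 3270 Ω
X = 1140 − 3270 = -2140 Ω

-2140 Ω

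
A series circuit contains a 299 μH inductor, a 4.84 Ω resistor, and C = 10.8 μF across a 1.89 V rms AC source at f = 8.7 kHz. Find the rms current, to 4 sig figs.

122.5 mA

ω = 2πf = 54660 rad/s
X_L = ωL = 16.34 Ω
X_C = 1/(ωC) = 1.694 Ω
Net reactance X = X_L − X_C = 14.65 Ω
Z = 4.840 + j14.65 Ω
|Z| = √(4.840² + 14.65²) = 15.43 Ω
I = V/|Z| = 1.89/15.43 = 122.5 mA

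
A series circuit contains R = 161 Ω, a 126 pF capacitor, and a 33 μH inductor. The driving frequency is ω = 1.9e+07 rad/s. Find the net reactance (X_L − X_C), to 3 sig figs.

209 Ω

X_L = ωL = 627 Ω
X_C = 1/(ωC) = 418 Ω
X = 627 − 418 = 209 Ω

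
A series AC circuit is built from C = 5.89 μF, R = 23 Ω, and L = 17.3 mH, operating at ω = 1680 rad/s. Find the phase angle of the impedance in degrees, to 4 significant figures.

X_L = ωL = 29.06 Ω
X_C = 1/(ωC) = 101.1 Ω
Net reactance X = X_L − X_C = -72.00 Ω
Z = 23.00 − j72.00 Ω
|Z| = √(23.00² + 72.00²) = 75.58 Ω
∠Z = arctan(-72.00/23.00) = -72.28°

-72.28°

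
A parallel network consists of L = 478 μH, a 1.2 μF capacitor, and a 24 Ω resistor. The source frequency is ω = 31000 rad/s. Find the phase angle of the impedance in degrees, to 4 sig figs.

X_L = ωL = 14.82 Ω
X_C = 1/(ωC) = 26.88 Ω
Parallel: admittances add. Y = 1/R + 1/(jωL) + jωC
Y = (0.04167 − j0.03029) S
|Y| = 0.05151 S → |Z| = 1/|Y| = 19.41 Ω, ∠Z = −∠Y = 36.01°

36.01°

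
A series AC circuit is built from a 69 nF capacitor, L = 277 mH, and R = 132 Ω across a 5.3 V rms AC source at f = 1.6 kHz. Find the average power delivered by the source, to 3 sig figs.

ω = 2πf = 10050 rad/s
X_L = ωL = 2780 Ω
X_C = 1/(ωC) = 1440 Ω
Net reactance X = X_L − X_C = 1340 Ω
Z = 132 + j1340 Ω
|Z| = √(132² + 1340²) = 1350 Ω
∠Z = arctan(1340/132) = 84.4°
I = V/|Z| = 3.93 mA
P = VI cos φ = 5.3 × 0.00393 × cos(84.4°) = 2.04 mW

2.04 mW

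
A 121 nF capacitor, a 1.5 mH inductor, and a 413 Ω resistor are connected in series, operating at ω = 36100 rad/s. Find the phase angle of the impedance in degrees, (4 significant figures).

X_L = ωL = 54.15 Ω
X_C = 1/(ωC) = 228.9 Ω
Net reactance X = X_L − X_C = -174.8 Ω
Z = 413.0 − j174.8 Ω
|Z| = √(413.0² + 174.8²) = 448.5 Ω
∠Z = arctan(-174.8/413.0) = -22.94°

-22.94°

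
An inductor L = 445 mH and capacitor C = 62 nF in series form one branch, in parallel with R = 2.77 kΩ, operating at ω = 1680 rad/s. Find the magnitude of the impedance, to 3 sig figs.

X_L = ωL = 748 Ω
X_C = 1/(ωC) = 9600 Ω
Branch 1: Z₁ = R = 2770 Ω
Branch 2 (series LC): Z₂ = j(X_L − X_C) = −j8850 Ω
Parallel: Z = Z₁Z₂/(Z₁+Z₂), |Z| = 2640 Ω, ∠Z = -17.4°

2640 Ω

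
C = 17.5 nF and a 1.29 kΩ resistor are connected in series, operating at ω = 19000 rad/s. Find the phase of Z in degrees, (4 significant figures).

X_C = 1/(ωC) = 3008 Ω
Z = 1290 − j3008 Ω
|Z| = √(1290² + 3008²) = 3273 Ω
∠Z = arctan(-3008/1290) = -66.78°

-66.78°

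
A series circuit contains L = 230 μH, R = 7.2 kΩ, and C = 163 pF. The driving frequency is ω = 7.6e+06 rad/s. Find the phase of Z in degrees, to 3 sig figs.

X_L = ωL = 1750 Ω
X_C = 1/(ωC) = 807 Ω
Net reactance X = X_L − X_C = 941 Ω
Z = 7200 + j941 Ω
|Z| = √(7200² + 941²) = 7260 Ω
∠Z = arctan(941/7200) = 7.44°

7.44°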